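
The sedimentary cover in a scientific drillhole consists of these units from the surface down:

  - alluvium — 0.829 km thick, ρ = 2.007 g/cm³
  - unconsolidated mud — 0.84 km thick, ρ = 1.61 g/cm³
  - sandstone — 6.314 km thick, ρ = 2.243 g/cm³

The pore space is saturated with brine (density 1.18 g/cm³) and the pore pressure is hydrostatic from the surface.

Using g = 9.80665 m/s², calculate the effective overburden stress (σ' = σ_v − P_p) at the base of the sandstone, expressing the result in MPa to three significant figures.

76.1 MPa

Overburden (lithostatic) stress σ_v:
alluvium: 2007 kg/m³ × 9.80665 m/s² × 829 m = 1.632×10^7 Pa = 16.32 MPa
unconsolidated mud: 1610 kg/m³ × 9.80665 m/s² × 840 m = 1.326×10^7 Pa = 13.26 MPa
sandstone: 2243 kg/m³ × 9.80665 m/s² × 6314 m = 1.389×10^8 Pa = 138.9 MPa
Total = 16.32 + 13.26 + 138.9 = 168.46 MPa
Pore pressure P_p = 1180 kg/m³ × 9.80665 m/s² × 7983 m = 9.238×10^7 Pa = 92.38 MPa
Effective stress σ' = σ_v − P_p = 168.5 − 92.38 = 76.086 MPa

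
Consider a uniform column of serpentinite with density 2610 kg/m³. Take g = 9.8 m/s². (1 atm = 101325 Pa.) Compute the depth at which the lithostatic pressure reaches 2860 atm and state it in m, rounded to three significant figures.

11300 m

h = P/(ρg) = 2860 atm / (2610 kg/m³ × 9.8 m/s²) = 2.898×10^8 Pa / 25578 Pa/m = 11330 m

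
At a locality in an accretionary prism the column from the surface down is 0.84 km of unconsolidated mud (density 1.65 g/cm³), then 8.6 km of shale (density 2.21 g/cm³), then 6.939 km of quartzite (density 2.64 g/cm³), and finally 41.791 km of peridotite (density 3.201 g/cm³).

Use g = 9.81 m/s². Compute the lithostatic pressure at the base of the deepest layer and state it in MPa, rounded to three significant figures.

1690 MPa

unconsolidated mud: 1650 kg/m³ × 9.81 m/s² × 840 m = 1.360×10^7 Pa = 13.60 MPa
shale: 2210 kg/m³ × 9.81 m/s² × 8600 m = 1.864×10^8 Pa = 186.4 MPa
quartzite: 2640 kg/m³ × 9.81 m/s² × 6939 m = 1.797×10^8 Pa = 179.7 MPa
peridotite: 3201 kg/m³ × 9.81 m/s² × 41791 m = 1.312×10^9 Pa = 1312 MPa
Total = 13.60 + 186.4 + 179.7 + 1312 = 1692.1 MPa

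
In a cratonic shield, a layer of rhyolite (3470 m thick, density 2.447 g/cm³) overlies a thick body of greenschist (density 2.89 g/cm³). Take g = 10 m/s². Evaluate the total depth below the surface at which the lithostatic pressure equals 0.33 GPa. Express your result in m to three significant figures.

Pressure at base of upper layers: 2447×10×3470 = 8.491×10^7 Pa = 0.08491 GPa
Remaining pressure to be supplied by greenschist: 3.300×10^8 − 8.491×10^7 = 2.451×10^8 Pa
Additional depth in greenschist = 2.451×10^8 Pa / (2890 kg/m³ × 10 m/s²) = 8480.6 m
Total depth = 3470 m + 8480.6 m = 11951 m

12000 m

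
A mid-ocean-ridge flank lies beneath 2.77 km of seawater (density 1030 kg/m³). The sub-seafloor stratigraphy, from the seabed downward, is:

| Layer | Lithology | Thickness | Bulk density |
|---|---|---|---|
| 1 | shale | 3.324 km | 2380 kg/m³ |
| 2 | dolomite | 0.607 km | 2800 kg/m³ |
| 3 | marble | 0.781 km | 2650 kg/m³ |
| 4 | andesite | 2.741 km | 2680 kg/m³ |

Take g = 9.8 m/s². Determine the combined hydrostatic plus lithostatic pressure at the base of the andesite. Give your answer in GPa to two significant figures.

seawater: 1030 kg/m³ × 9.8 m/s² × 2770 m = 2.796×10^7 Pa = 0.02796 GPa
shale: 2380 kg/m³ × 9.8 m/s² × 3324 m = 7.753×10^7 Pa = 0.07753 GPa
dolomite: 2800 kg/m³ × 9.8 m/s² × 607 m = 1.666×10^7 Pa = 0.01666 GPa
marble: 2650 kg/m³ × 9.8 m/s² × 781 m = 2.028×10^7 Pa = 0.02028 GPa
andesite: 2680 kg/m³ × 9.8 m/s² × 2741 m = 7.199×10^7 Pa = 0.07199 GPa
Total = 0.02796 + 0.07753 + 0.01666 + 0.02028 + 0.07199 = 0.21442 GPa

0.21 GPa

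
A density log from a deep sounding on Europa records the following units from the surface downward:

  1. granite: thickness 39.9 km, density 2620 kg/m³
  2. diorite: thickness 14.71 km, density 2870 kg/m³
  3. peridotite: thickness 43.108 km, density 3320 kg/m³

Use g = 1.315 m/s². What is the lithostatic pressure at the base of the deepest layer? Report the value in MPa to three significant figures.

granite: 2620 kg/m³ × 1.315 m/s² × 39900 m = 1.375×10^8 Pa = 137.5 MPa
diorite: 2870 kg/m³ × 1.315 m/s² × 14710 m = 5.552×10^7 Pa = 55.52 MPa
peridotite: 3320 kg/m³ × 1.315 m/s² × 43108 m = 1.882×10^8 Pa = 188.2 MPa
Total = 137.5 + 55.52 + 188.2 = 381.18 MPa

381 MPa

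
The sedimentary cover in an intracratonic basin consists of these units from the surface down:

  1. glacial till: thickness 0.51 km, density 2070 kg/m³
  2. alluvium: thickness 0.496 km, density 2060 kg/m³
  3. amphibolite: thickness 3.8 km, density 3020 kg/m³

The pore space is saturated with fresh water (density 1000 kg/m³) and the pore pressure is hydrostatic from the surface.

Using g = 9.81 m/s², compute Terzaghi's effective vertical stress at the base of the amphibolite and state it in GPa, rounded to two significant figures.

0.086 GPa

Overburden (lithostatic) stress σ_v:
glacial till: 2070 kg/m³ × 9.81 m/s² × 510 m = 1.036×10^7 Pa = 10.36 MPa
alluvium: 2060 kg/m³ × 9.81 m/s² × 496 m = 1.002×10^7 Pa = 10.02 MPa
amphibolite: 3020 kg/m³ × 9.81 m/s² × 3800 m = 1.126×10^8 Pa = 112.6 MPa
Total = 10.36 + 10.02 + 112.6 = 132.96 MPa
Pore pressure P_p = 1000 kg/m³ × 9.81 m/s² × 4806 m = 4.715×10^7 Pa = 47.15 MPa
Effective stress σ' = σ_v − P_p = 133.0 − 47.15 = 85.813 MPa = 0.085813 GPa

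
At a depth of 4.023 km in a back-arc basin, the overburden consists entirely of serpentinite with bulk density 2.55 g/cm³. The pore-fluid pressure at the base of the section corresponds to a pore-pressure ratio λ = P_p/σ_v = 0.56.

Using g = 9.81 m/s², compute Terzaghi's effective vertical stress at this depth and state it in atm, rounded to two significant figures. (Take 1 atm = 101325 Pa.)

Overburden (lithostatic) stress σ_v:
serpentinite: 2550 kg/m³ × 9.81 m/s² × 4023 m = 1.006×10^8 Pa = 100.6 MPa
Pore pressure P_p = λ·σ_v = 0.56 × 100.6 MPa = 56.36 MPa
Effective stress σ' = σ_v − P_p = 100.6 − 56.36 = 44.280 MPa = 437.01 atm

440 atm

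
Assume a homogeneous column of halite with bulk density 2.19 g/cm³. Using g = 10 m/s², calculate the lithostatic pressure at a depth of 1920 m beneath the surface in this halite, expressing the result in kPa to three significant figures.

42000 kPa

halite: 2190 kg/m³ × 10 m/s² × 1920 m = 4.205×10^7 Pa = 42048 kPa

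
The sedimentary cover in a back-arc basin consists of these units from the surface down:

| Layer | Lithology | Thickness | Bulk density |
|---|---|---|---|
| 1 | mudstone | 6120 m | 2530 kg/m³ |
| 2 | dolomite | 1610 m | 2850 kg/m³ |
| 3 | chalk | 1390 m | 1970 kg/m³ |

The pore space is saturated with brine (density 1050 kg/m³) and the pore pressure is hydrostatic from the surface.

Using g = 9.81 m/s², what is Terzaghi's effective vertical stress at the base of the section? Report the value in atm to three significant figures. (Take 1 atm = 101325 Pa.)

1280 atm

Overburden (lithostatic) stress σ_v:
mudstone: 2530 kg/m³ × 9.81 m/s² × 6120 m = 1.519×10^8 Pa = 151.9 MPa
dolomite: 2850 kg/m³ × 9.81 m/s² × 1610 m = 4.501×10^7 Pa = 45.01 MPa
chalk: 1970 kg/m³ × 9.81 m/s² × 1390 m = 2.686×10^7 Pa = 26.86 MPa
Total = 151.9 + 45.01 + 26.86 = 223.77 MPa
Pore pressure P_p = 1050 kg/m³ × 9.81 m/s² × 9120 m = 9.394×10^7 Pa = 93.94 MPa
Effective stress σ' = σ_v − P_p = 223.8 − 93.94 = 129.83 MPa = 1281.3 atm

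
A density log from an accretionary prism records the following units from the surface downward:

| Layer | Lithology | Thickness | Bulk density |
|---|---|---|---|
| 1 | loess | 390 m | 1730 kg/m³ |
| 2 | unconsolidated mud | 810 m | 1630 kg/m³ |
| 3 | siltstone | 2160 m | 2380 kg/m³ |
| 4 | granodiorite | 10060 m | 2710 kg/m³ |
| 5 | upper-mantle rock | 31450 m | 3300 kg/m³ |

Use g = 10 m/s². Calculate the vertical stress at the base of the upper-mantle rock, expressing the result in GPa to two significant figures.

loess: 1730 kg/m³ × 10 m/s² × 390 m = 6.747×10^6 Pa = 6.747×10^-3 GPa
unconsolidated mud: 1630 kg/m³ × 10 m/s² × 810 m = 1.320×10^7 Pa = 0.01320 GPa
siltstone: 2380 kg/m³ × 10 m/s² × 2160 m = 5.141×10^7 Pa = 0.05141 GPa
granodiorite: 2710 kg/m³ × 10 m/s² × 10060 m = 2.726×10^8 Pa = 0.2726 GPa
upper-mantle rock: 3300 kg/m³ × 10 m/s² × 31450 m = 1.038×10^9 Pa = 1.038 GPa
Total = 6.747×10^-3 + 0.01320 + 0.05141 + 0.2726 + 1.038 = 1.3818 GPa

1.4 GPa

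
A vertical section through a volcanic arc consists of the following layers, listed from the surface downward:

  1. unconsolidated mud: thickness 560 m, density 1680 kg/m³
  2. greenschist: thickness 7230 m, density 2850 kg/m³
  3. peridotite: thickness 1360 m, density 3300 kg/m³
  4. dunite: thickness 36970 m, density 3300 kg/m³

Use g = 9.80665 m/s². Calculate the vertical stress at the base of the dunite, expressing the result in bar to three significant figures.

unconsolidated mud: 1680 kg/m³ × 9.80665 m/s² × 560 m = 9.226×10^6 Pa = 92.26 bar
greenschist: 2850 kg/m³ × 9.80665 m/s² × 7230 m = 2.021×10^8 Pa = 2021 bar
peridotite: 3300 kg/m³ × 9.80665 m/s² × 1360 m = 4.401×10^7 Pa = 440.1 bar
dunite: 3300 kg/m³ × 9.80665 m/s² × 36970 m = 1.196×10^9 Pa = 11964 bar
Total = 92.26 + 2021 + 440.1 + 11964 = 14517 bar

14500 bar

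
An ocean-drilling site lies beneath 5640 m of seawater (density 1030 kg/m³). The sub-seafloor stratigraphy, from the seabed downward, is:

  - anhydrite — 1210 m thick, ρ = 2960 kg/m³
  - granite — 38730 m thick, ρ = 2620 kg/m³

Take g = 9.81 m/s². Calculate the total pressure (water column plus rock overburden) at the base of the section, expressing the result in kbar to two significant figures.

11 kbar

seawater: 1030 kg/m³ × 9.81 m/s² × 5640 m = 5.699×10^7 Pa = 0.5699 kbar
anhydrite: 2960 kg/m³ × 9.81 m/s² × 1210 m = 3.514×10^7 Pa = 0.3514 kbar
granite: 2620 kg/m³ × 9.81 m/s² × 38730 m = 9.954×10^8 Pa = 9.954 kbar
Total = 0.5699 + 0.3514 + 9.954 = 10.876 kbar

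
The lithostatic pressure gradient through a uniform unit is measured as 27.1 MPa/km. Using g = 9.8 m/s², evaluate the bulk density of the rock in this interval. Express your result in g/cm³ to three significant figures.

2.77 g/cm³

ρ = (dP/dz)/g = 27.1 MPa/km / 9.8 m/s² = 27100 Pa/m / 9.8 m/s² = 2765.3 kg/m³
= 2.765 g/cm³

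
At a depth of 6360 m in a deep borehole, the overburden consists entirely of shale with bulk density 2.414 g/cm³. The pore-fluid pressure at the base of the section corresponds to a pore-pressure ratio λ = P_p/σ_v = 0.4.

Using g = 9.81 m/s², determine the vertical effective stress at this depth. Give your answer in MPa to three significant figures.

Overburden (lithostatic) stress σ_v:
shale: 2414 kg/m³ × 9.81 m/s² × 6360 m = 1.506×10^8 Pa = 150.6 MPa
Pore pressure P_p = λ·σ_v = 0.4 × 150.6 MPa = 60.25 MPa
Effective stress σ' = σ_v − P_p = 150.6 − 60.25 = 90.368 MPa

90.4 MPa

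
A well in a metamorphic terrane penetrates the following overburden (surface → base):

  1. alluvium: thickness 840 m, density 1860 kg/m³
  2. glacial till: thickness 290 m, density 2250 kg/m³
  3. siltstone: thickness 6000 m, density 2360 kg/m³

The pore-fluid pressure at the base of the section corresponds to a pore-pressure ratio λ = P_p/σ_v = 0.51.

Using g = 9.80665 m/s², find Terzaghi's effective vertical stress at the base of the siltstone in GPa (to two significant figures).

0.079 GPa

Overburden (lithostatic) stress σ_v:
alluvium: 1860 kg/m³ × 9.80665 m/s² × 840 m = 1.532×10^7 Pa = 15.32 MPa
glacial till: 2250 kg/m³ × 9.80665 m/s² × 290 m = 6.399×10^6 Pa = 6.399 MPa
siltstone: 2360 kg/m³ × 9.80665 m/s² × 6000 m = 1.389×10^8 Pa = 138.9 MPa
Total = 15.32 + 6.399 + 138.9 = 160.58 MPa
Pore pressure P_p = λ·σ_v = 0.51 × 160.6 MPa = 81.90 MPa
Effective stress σ' = σ_v − P_p = 160.6 − 81.90 = 78.686 MPa = 0.078686 GPa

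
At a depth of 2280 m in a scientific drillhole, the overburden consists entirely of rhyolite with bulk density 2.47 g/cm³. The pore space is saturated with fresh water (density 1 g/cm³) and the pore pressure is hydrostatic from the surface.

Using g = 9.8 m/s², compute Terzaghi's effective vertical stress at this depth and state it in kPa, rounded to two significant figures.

33000 kPa

Overburden (lithostatic) stress σ_v:
rhyolite: 2470 kg/m³ × 9.8 m/s² × 2280 m = 5.519×10^7 Pa = 55.19 MPa
Pore pressure P_p = 1000 kg/m³ × 9.8 m/s² × 2280 m = 2.234×10^7 Pa = 22.34 MPa
Effective stress σ' = σ_v − P_p = 55.19 − 22.34 = 32.846 MPa = 32846 kPa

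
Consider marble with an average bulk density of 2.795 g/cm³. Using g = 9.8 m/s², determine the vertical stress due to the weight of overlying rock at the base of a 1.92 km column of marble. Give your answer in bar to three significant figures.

marble: 2795 kg/m³ × 9.8 m/s² × 1920 m = 5.259×10^7 Pa = 525.9 bar

526 bar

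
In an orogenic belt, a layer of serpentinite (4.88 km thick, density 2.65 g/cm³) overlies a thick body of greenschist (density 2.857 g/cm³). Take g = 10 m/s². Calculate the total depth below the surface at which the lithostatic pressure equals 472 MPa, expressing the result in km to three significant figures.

Pressure at base of upper layers: 2650×10×4880 = 1.293×10^8 Pa = 129.3 MPa
Remaining pressure to be supplied by greenschist: 4.720×10^8 − 1.293×10^8 = 3.427×10^8 Pa
Additional depth in greenschist = 3.427×10^8 Pa / (2857 kg/m³ × 10 m/s²) = 11994 m
Total depth = 4880 m + 11994 m = 16874 m
= 16.874 km

16.9 km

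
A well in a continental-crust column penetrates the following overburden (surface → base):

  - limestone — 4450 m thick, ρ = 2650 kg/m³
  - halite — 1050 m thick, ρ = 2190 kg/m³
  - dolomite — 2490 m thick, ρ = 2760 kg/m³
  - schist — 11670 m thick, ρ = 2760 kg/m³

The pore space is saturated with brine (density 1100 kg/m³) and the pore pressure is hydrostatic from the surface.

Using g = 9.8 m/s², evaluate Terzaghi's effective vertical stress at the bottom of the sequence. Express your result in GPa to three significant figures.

0.309 GPa

Overburden (lithostatic) stress σ_v:
limestone: 2650 kg/m³ × 9.8 m/s² × 4450 m = 1.156×10^8 Pa = 115.6 MPa
halite: 2190 kg/m³ × 9.8 m/s² × 1050 m = 2.254×10^7 Pa = 22.54 MPa
dolomite: 2760 kg/m³ × 9.8 m/s² × 2490 m = 6.735×10^7 Pa = 67.35 MPa
schist: 2760 kg/m³ × 9.8 m/s² × 11670 m = 3.157×10^8 Pa = 315.7 MPa
Total = 115.6 + 22.54 + 67.35 + 315.7 = 521.10 MPa
Pore pressure P_p = 1100 kg/m³ × 9.8 m/s² × 19660 m = 2.119×10^8 Pa = 211.9 MPa
Effective stress σ' = σ_v − P_p = 521.1 − 211.9 = 309.17 MPa = 0.30917 GPa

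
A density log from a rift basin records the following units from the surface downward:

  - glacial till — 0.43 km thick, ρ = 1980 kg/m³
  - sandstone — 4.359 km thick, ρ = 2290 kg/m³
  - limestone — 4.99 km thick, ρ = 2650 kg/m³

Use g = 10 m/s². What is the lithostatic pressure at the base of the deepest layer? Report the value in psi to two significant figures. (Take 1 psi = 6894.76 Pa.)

glacial till: 1980 kg/m³ × 10 m/s² × 430 m = 8.514×10^6 Pa = 1235 psi
sandstone: 2290 kg/m³ × 10 m/s² × 4359 m = 9.982×10^7 Pa = 14478 psi
limestone: 2650 kg/m³ × 10 m/s² × 4990 m = 1.322×10^8 Pa = 19179 psi
Total = 1235 + 14478 + 19179 = 34892 psi

35000 psi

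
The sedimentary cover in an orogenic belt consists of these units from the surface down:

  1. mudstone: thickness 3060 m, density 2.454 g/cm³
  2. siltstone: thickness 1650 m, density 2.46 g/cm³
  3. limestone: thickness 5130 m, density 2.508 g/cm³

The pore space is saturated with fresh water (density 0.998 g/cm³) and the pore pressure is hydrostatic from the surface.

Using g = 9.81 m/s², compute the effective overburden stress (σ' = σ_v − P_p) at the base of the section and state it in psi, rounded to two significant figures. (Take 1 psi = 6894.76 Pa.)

Overburden (lithostatic) stress σ_v:
mudstone: 2454 kg/m³ × 9.81 m/s² × 3060 m = 7.367×10^7 Pa = 73.67 MPa
siltstone: 2460 kg/m³ × 9.81 m/s² × 1650 m = 3.982×10^7 Pa = 39.82 MPa
limestone: 2508 kg/m³ × 9.81 m/s² × 5130 m = 1.262×10^8 Pa = 126.2 MPa
Total = 73.67 + 39.82 + 126.2 = 239.70 MPa
Pore pressure P_p = 998 kg/m³ × 9.81 m/s² × 9840 m = 9.634×10^7 Pa = 96.34 MPa
Effective stress σ' = σ_v − P_p = 239.7 − 96.34 = 143.36 MPa = 20793 psi

21000 psi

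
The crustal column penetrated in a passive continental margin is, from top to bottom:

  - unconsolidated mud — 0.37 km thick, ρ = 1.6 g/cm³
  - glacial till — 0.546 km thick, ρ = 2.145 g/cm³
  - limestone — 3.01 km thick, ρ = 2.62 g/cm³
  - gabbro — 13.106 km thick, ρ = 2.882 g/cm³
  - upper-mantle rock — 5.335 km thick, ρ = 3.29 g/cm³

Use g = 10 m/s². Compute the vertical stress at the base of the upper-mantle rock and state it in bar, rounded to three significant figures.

6500 bar

unconsolidated mud: 1600 kg/m³ × 10 m/s² × 370 m = 5.920×10^6 Pa = 59.20 bar
glacial till: 2145 kg/m³ × 10 m/s² × 546 m = 1.171×10^7 Pa = 117.1 bar
limestone: 2620 kg/m³ × 10 m/s² × 3010 m = 7.886×10^7 Pa = 788.6 bar
gabbro: 2882 kg/m³ × 10 m/s² × 13106 m = 3.777×10^8 Pa = 3777 bar
upper-mantle rock: 3290 kg/m³ × 10 m/s² × 5335 m = 1.755×10^8 Pa = 1755 bar
Total = 59.20 + 117.1 + 788.6 + 3777 + 1755 = 6497.3 bar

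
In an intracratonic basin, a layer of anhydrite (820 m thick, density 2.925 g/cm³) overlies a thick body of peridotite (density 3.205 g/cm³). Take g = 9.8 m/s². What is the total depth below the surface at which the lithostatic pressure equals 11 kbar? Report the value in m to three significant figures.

35100 m

Pressure at base of upper layers: 2925×9.8×820 = 2.351×10^7 Pa = 0.2351 kbar
Remaining pressure to be supplied by peridotite: 1.100×10^9 − 2.351×10^7 = 1.076×10^9 Pa
Additional depth in peridotite = 1.076×10^9 Pa / (3205 kg/m³ × 9.8 m/s²) = 34273 m
Total depth = 820 m + 34273 m = 35093 m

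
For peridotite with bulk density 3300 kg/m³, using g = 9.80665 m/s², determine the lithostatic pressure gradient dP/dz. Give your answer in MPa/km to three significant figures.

32.4 MPa/km

dP/dz = ρg = 3300 kg/m³ × 9.80665 m/s² = 32362 Pa/m
= 32362 Pa/m × (1 MPa/km / 1000.0 Pa/m) = 32.362 MPa/km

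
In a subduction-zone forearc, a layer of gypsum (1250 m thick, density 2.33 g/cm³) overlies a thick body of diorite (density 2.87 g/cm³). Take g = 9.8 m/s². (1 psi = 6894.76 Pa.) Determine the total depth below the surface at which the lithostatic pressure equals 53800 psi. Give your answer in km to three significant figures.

Pressure at base of upper layers: 2330×9.8×1250 = 2.854×10^7 Pa = 4140 psi
Remaining pressure to be supplied by diorite: 3.709×10^8 − 2.854×10^7 = 3.424×10^8 Pa
Additional depth in diorite = 3.424×10^8 Pa / (2870 kg/m³ × 9.8 m/s²) = 12174 m
Total depth = 1250 m + 12174 m = 13424 m
= 13.424 km

13.4 km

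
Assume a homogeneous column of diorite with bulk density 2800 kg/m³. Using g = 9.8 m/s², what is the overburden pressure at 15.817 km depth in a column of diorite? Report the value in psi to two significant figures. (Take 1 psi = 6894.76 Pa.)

diorite: 2800 kg/m³ × 9.8 m/s² × 15817 m = 4.340×10^8 Pa = 62949 psi

63000 psi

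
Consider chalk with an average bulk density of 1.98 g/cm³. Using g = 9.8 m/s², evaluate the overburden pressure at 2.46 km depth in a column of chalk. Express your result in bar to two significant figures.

chalk: 1980 kg/m³ × 9.8 m/s² × 2460 m = 4.773×10^7 Pa = 477.3 bar

480 bar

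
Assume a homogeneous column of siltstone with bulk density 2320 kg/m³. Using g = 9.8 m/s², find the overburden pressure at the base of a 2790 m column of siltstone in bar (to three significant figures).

siltstone: 2320 kg/m³ × 9.8 m/s² × 2790 m = 6.343×10^7 Pa = 634.3 bar

634 bar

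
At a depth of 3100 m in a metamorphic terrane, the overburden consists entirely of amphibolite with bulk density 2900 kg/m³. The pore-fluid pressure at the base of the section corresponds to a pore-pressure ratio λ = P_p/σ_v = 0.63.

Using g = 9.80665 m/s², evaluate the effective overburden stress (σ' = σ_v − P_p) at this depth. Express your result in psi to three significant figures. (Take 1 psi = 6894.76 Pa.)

4730 psi

Overburden (lithostatic) stress σ_v:
amphibolite: 2900 kg/m³ × 9.80665 m/s² × 3100 m = 8.816×10^7 Pa = 88.16 MPa
Pore pressure P_p = λ·σ_v = 0.63 × 88.16 MPa = 55.54 MPa
Effective stress σ' = σ_v − P_p = 88.16 − 55.54 = 32.620 MPa = 4731.1 psi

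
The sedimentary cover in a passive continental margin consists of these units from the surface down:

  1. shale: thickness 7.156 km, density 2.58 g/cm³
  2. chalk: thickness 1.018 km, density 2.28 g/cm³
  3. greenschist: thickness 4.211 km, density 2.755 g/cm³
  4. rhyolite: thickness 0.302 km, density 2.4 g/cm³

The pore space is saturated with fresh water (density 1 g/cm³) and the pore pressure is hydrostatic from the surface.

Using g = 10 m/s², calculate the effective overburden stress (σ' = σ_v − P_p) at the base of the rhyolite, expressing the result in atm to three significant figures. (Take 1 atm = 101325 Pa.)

2020 atm

Overburden (lithostatic) stress σ_v:
shale: 2580 kg/m³ × 10 m/s² × 7156 m = 1.846×10^8 Pa = 184.6 MPa
chalk: 2280 kg/m³ × 10 m/s² × 1018 m = 2.321×10^7 Pa = 23.21 MPa
greenschist: 2755 kg/m³ × 10 m/s² × 4211 m = 1.160×10^8 Pa = 116.0 MPa
rhyolite: 2400 kg/m³ × 10 m/s² × 302 m = 7.248×10^6 Pa = 7.248 MPa
Total = 184.6 + 23.21 + 116.0 + 7.248 = 331.10 MPa
Pore pressure P_p = 1000 kg/m³ × 10 m/s² × 12687 m = 1.269×10^8 Pa = 126.9 MPa
Effective stress σ' = σ_v − P_p = 331.1 − 126.9 = 204.23 MPa = 2015.6 atm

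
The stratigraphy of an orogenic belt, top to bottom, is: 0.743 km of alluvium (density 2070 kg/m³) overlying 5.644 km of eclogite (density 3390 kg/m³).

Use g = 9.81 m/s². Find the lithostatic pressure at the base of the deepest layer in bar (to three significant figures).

2030 bar

alluvium: 2070 kg/m³ × 9.81 m/s² × 743 m = 1.509×10^7 Pa = 150.9 bar
eclogite: 3390 kg/m³ × 9.81 m/s² × 5644 m = 1.877×10^8 Pa = 1877 bar
Total = 150.9 + 1877 = 2027.8 bar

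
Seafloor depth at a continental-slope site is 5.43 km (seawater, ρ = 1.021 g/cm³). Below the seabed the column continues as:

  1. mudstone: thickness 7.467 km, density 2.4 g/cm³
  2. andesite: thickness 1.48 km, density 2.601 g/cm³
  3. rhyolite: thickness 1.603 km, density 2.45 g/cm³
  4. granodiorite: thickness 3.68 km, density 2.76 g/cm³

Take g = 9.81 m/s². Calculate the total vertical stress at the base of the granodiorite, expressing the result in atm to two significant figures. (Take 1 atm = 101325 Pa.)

4000 atm

seawater: 1021 kg/m³ × 9.81 m/s² × 5430 m = 5.439×10^7 Pa = 536.8 atm
mudstone: 2400 kg/m³ × 9.81 m/s² × 7467 m = 1.758×10^8 Pa = 1735 atm
andesite: 2601 kg/m³ × 9.81 m/s² × 1480 m = 3.776×10^7 Pa = 372.7 atm
rhyolite: 2450 kg/m³ × 9.81 m/s² × 1603 m = 3.853×10^7 Pa = 380.2 atm
granodiorite: 2760 kg/m³ × 9.81 m/s² × 3680 m = 9.964×10^7 Pa = 983.4 atm
Total = 536.8 + 1735 + 372.7 + 380.2 + 983.4 = 4008.1 atm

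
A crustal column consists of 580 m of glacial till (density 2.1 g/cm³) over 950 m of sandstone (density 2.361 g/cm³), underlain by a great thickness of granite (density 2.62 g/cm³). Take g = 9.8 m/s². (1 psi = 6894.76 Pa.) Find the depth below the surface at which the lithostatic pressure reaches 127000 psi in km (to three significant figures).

34.3 km

Pressure at base of upper layers: 2100×9.8×580 + 2361×9.8×950 = 3.392×10^7 Pa = 4919 psi
Remaining pressure to be supplied by granite: 8.756×10^8 − 3.392×10^7 = 8.417×10^8 Pa
Additional depth in granite = 8.417×10^8 Pa / (2620 kg/m³ × 9.8 m/s²) = 32782 m
Total depth = 1530 m + 32782 m = 34312 m
= 34.312 km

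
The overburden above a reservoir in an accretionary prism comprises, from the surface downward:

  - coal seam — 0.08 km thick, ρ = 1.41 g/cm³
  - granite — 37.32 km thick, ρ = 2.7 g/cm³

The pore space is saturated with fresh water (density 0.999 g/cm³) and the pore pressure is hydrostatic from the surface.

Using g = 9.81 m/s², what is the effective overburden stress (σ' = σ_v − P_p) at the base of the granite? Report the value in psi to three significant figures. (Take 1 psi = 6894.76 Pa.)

Overburden (lithostatic) stress σ_v:
coal seam: 1410 kg/m³ × 9.81 m/s² × 80 m = 1.107×10^6 Pa = 1.107 MPa
granite: 2700 kg/m³ × 9.81 m/s² × 37320 m = 9.885×10^8 Pa = 988.5 MPa
Total = 1.107 + 988.5 = 989.60 MPa
Pore pressure P_p = 999 kg/m³ × 9.81 m/s² × 37400 m = 3.665×10^8 Pa = 366.5 MPa
Effective stress σ' = σ_v − P_p = 989.6 − 366.5 = 623.07 MPa = 90369 psi

90400 psi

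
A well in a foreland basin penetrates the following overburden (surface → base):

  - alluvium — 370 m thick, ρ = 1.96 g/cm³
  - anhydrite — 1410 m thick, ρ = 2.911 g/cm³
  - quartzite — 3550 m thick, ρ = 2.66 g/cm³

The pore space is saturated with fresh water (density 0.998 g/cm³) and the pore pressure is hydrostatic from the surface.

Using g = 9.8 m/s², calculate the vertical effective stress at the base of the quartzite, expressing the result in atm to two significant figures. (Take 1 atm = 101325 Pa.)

Overburden (lithostatic) stress σ_v:
alluvium: 1960 kg/m³ × 9.8 m/s² × 370 m = 7.107×10^6 Pa = 7.107 MPa
anhydrite: 2911 kg/m³ × 9.8 m/s² × 1410 m = 4.022×10^7 Pa = 40.22 MPa
quartzite: 2660 kg/m³ × 9.8 m/s² × 3550 m = 9.254×10^7 Pa = 92.54 MPa
Total = 7.107 + 40.22 + 92.54 = 139.87 MPa
Pore pressure P_p = 998 kg/m³ × 9.8 m/s² × 5330 m = 5.213×10^7 Pa = 52.13 MPa
Effective stress σ' = σ_v − P_p = 139.9 − 52.13 = 87.743 MPa = 865.96 atm

870 atm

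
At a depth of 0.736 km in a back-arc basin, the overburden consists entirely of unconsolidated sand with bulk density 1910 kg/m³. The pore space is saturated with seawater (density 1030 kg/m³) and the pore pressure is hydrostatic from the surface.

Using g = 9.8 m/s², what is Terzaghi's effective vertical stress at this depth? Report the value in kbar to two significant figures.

Overburden (lithostatic) stress σ_v:
unconsolidated sand: 1910 kg/m³ × 9.8 m/s² × 736 m = 1.378×10^7 Pa = 13.78 MPa
Pore pressure P_p = 1030 kg/m³ × 9.8 m/s² × 736 m = 7.429×10^6 Pa = 7.429 MPa
Effective stress σ' = σ_v − P_p = 13.78 − 7.429 = 6.3473 MPa = 0.063473 kbar

0.063 kbar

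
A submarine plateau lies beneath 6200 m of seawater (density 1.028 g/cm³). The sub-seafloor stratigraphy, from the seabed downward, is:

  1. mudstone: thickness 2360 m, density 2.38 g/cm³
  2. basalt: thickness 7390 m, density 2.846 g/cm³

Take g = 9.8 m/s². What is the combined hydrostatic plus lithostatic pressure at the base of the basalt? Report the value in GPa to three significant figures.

0.324 GPa

seawater: 1028 kg/m³ × 9.8 m/s² × 6200 m = 6.246×10^7 Pa = 0.06246 GPa
mudstone: 2380 kg/m³ × 9.8 m/s² × 2360 m = 5.504×10^7 Pa = 0.05504 GPa
basalt: 2846 kg/m³ × 9.8 m/s² × 7390 m = 2.061×10^8 Pa = 0.2061 GPa
Total = 0.06246 + 0.05504 + 0.2061 = 0.32362 GPa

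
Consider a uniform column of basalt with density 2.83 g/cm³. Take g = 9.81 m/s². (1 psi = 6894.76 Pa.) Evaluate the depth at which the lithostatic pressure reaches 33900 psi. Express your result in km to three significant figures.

8.42 km

h = P/(ρg) = 33900 psi / (2830 kg/m³ × 9.81 m/s²) = 2.337×10^8 Pa / 27762 Pa/m = 8419.1 m
= 8.4191 km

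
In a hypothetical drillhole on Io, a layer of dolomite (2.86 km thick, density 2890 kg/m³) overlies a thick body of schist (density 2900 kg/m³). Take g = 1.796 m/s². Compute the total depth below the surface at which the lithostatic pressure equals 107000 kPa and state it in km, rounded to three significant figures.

20.6 km

Pressure at base of upper layers: 2890×1.796×2860 = 1.484×10^7 Pa = 14845 kPa
Remaining pressure to be supplied by schist: 1.070×10^8 − 1.484×10^7 = 9.216×10^7 Pa
Additional depth in schist = 9.216×10^7 Pa / (2900 kg/m³ × 1.796 m/s²) = 17694 m
Total depth = 2860 m + 17694 m = 20554 m
= 20.554 km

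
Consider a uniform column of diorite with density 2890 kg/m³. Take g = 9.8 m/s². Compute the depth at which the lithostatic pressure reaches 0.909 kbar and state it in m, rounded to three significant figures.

h = P/(ρg) = 0.909 kbar / (2890 kg/m³ × 9.8 m/s²) = 9.090×10^7 Pa / 28322 Pa/m = 3209.5 m

3210 m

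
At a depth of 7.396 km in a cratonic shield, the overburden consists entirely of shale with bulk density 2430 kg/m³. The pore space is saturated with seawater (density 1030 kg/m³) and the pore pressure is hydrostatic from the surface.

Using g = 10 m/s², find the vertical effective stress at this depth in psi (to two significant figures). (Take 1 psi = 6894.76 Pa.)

Overburden (lithostatic) stress σ_v:
shale: 2430 kg/m³ × 10 m/s² × 7396 m = 1.797×10^8 Pa = 179.7 MPa
Pore pressure P_p = 1030 kg/m³ × 10 m/s² × 7396 m = 7.618×10^7 Pa = 76.18 MPa
Effective stress σ' = σ_v − P_p = 179.7 − 76.18 = 103.54 MPa = 15018 psi

15000 psi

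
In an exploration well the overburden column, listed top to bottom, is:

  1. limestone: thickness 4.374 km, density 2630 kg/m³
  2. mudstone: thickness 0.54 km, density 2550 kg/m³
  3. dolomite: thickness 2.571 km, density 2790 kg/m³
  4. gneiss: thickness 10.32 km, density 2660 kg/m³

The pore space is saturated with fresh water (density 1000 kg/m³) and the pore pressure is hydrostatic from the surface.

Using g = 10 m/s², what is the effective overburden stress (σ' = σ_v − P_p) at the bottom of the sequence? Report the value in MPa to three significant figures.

Overburden (lithostatic) stress σ_v:
limestone: 2630 kg/m³ × 10 m/s² × 4374 m = 1.150×10^8 Pa = 115.0 MPa
mudstone: 2550 kg/m³ × 10 m/s² × 540 m = 1.377×10^7 Pa = 13.77 MPa
dolomite: 2790 kg/m³ × 10 m/s² × 2571 m = 7.173×10^7 Pa = 71.73 MPa
gneiss: 2660 kg/m³ × 10 m/s² × 10320 m = 2.745×10^8 Pa = 274.5 MPa
Total = 115.0 + 13.77 + 71.73 + 274.5 = 475.05 MPa
Pore pressure P_p = 1000 kg/m³ × 10 m/s² × 17805 m = 1.780×10^8 Pa = 178.1 MPa
Effective stress σ' = σ_v − P_p = 475.0 − 178.1 = 297.00 MPa

297 MPa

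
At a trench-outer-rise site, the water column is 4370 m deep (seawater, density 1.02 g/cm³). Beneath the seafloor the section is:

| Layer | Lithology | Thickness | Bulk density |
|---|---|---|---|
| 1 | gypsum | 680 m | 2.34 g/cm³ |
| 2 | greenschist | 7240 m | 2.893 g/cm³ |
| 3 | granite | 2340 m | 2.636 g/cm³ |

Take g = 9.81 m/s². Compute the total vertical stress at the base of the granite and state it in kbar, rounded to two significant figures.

seawater: 1020 kg/m³ × 9.81 m/s² × 4370 m = 4.373×10^7 Pa = 0.4373 kbar
gypsum: 2340 kg/m³ × 9.81 m/s² × 680 m = 1.561×10^7 Pa = 0.1561 kbar
greenschist: 2893 kg/m³ × 9.81 m/s² × 7240 m = 2.055×10^8 Pa = 2.055 kbar
granite: 2636 kg/m³ × 9.81 m/s² × 2340 m = 6.051×10^7 Pa = 0.6051 kbar
Total = 0.4373 + 0.1561 + 2.055 + 0.6051 = 3.2532 kbar

3.3 kbar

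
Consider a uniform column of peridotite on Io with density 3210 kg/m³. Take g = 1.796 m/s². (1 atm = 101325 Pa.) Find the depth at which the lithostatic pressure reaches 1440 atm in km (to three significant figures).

h = P/(ρg) = 1440 atm / (3210 kg/m³ × 1.796 m/s²) = 1.459×10^8 Pa / 5765.2 Pa/m = 25309 m
= 25.309 km

25.3 km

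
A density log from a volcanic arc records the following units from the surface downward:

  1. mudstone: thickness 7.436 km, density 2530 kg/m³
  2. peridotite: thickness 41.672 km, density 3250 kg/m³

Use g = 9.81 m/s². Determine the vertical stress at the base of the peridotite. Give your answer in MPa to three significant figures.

1510 MPa

mudstone: 2530 kg/m³ × 9.81 m/s² × 7436 m = 1.846×10^8 Pa = 184.6 MPa
peridotite: 3250 kg/m³ × 9.81 m/s² × 41672 m = 1.329×10^9 Pa = 1329 MPa
Total = 184.6 + 1329 = 1513.2 MPa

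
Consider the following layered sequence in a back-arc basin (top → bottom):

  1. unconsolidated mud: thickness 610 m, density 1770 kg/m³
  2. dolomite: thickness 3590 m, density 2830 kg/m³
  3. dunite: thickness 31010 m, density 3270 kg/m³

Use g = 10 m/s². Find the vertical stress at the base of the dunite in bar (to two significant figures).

11000 bar

unconsolidated mud: 1770 kg/m³ × 10 m/s² × 610 m = 1.080×10^7 Pa = 108.0 bar
dolomite: 2830 kg/m³ × 10 m/s² × 3590 m = 1.016×10^8 Pa = 1016 bar
dunite: 3270 kg/m³ × 10 m/s² × 31010 m = 1.014×10^9 Pa = 10140 bar
Total = 108.0 + 1016 + 10140 = 11264 bar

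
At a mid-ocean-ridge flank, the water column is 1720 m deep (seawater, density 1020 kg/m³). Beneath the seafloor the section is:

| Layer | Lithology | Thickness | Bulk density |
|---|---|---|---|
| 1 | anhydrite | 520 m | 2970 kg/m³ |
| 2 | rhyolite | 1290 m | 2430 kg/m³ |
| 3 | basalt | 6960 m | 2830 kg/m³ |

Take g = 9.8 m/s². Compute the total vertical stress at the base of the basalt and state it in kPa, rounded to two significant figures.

seawater: 1020 kg/m³ × 9.8 m/s² × 1720 m = 1.719×10^7 Pa = 17193 kPa
anhydrite: 2970 kg/m³ × 9.8 m/s² × 520 m = 1.514×10^7 Pa = 15135 kPa
rhyolite: 2430 kg/m³ × 9.8 m/s² × 1290 m = 3.072×10^7 Pa = 30720 kPa
basalt: 2830 kg/m³ × 9.8 m/s² × 6960 m = 1.930×10^8 Pa = 1.930×10^5 kPa
Total = 17193 + 15135 + 30720 + 1.930×10^5 = 2.5608×10^5 kPa

260000 kPa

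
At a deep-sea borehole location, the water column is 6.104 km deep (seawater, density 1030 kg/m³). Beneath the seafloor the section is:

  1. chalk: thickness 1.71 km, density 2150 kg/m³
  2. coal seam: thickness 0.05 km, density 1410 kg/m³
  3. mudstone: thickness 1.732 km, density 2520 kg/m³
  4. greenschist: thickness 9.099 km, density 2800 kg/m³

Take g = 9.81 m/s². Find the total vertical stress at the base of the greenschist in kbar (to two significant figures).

3.9 kbar

seawater: 1030 kg/m³ × 9.81 m/s² × 6104 m = 6.168×10^7 Pa = 0.6168 kbar
chalk: 2150 kg/m³ × 9.81 m/s² × 1710 m = 3.607×10^7 Pa = 0.3607 kbar
coal seam: 1410 kg/m³ × 9.81 m/s² × 50 m = 6.916×10^5 Pa = 6.916×10^-3 kbar
mudstone: 2520 kg/m³ × 9.81 m/s² × 1732 m = 4.282×10^7 Pa = 0.4282 kbar
greenschist: 2800 kg/m³ × 9.81 m/s² × 9099 m = 2.499×10^8 Pa = 2.499 kbar
Total = 0.6168 + 0.3607 + 6.916×10^-3 + 0.4282 + 2.499 = 3.9118 kbar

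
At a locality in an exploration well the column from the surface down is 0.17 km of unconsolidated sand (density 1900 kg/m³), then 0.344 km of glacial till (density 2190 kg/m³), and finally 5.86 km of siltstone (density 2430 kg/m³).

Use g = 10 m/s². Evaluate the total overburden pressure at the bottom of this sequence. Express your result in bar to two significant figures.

1500 bar

unconsolidated sand: 1900 kg/m³ × 10 m/s² × 170 m = 3.230×10^6 Pa = 32.30 bar
glacial till: 2190 kg/m³ × 10 m/s² × 344 m = 7.534×10^6 Pa = 75.34 bar
siltstone: 2430 kg/m³ × 10 m/s² × 5860 m = 1.424×10^8 Pa = 1424 bar
Total = 32.30 + 75.34 + 1424 = 1531.6 bar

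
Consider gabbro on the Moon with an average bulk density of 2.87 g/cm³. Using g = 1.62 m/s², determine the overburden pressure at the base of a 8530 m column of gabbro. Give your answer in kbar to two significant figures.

gabbro: 2870 kg/m³ × 1.62 m/s² × 8530 m = 3.966×10^7 Pa = 0.3966 kbar

0.40 kbar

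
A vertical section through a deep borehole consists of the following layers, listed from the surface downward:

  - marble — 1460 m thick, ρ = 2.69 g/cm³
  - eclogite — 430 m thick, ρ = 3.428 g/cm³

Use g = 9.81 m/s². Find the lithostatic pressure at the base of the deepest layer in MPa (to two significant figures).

53 MPa

marble: 2690 kg/m³ × 9.81 m/s² × 1460 m = 3.853×10^7 Pa = 38.53 MPa
eclogite: 3428 kg/m³ × 9.81 m/s² × 430 m = 1.446×10^7 Pa = 14.46 MPa
Total = 38.53 + 14.46 = 52.988 MPa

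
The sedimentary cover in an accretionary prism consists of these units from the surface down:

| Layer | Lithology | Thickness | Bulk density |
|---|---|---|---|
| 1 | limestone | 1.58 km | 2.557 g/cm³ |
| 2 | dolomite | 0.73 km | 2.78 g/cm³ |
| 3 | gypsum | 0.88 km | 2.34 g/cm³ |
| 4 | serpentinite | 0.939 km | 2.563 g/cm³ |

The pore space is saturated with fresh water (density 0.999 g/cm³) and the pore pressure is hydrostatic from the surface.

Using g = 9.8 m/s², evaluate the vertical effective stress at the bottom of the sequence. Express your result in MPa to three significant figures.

Overburden (lithostatic) stress σ_v:
limestone: 2557 kg/m³ × 9.8 m/s² × 1580 m = 3.959×10^7 Pa = 39.59 MPa
dolomite: 2780 kg/m³ × 9.8 m/s² × 730 m = 1.989×10^7 Pa = 19.89 MPa
gypsum: 2340 kg/m³ × 9.8 m/s² × 880 m = 2.018×10^7 Pa = 20.18 MPa
serpentinite: 2563 kg/m³ × 9.8 m/s² × 939 m = 2.359×10^7 Pa = 23.59 MPa
Total = 39.59 + 19.89 + 20.18 + 23.59 = 103.25 MPa
Pore pressure P_p = 999 kg/m³ × 9.8 m/s² × 4129 m = 4.042×10^7 Pa = 40.42 MPa
Effective stress σ' = σ_v − P_p = 103.2 − 40.42 = 62.822 MPa

62.8 MPa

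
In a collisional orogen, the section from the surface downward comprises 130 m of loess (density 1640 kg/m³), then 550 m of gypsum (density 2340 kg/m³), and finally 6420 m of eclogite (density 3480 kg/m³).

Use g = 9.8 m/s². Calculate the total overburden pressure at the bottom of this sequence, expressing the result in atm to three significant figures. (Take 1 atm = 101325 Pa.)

2310 atm

loess: 1640 kg/m³ × 9.8 m/s² × 130 m = 2.089×10^6 Pa = 20.62 atm
gypsum: 2340 kg/m³ × 9.8 m/s² × 550 m = 1.261×10^7 Pa = 124.5 atm
eclogite: 3480 kg/m³ × 9.8 m/s² × 6420 m = 2.189×10^8 Pa = 2161 atm
Total = 20.62 + 124.5 + 2161 = 2305.9 atm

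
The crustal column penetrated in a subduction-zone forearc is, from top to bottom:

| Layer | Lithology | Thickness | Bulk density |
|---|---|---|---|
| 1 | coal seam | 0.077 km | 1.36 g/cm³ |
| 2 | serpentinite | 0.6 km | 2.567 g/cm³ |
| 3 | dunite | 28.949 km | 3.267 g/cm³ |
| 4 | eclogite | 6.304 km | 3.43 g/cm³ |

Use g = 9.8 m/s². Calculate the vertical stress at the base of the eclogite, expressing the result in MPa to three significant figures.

coal seam: 1360 kg/m³ × 9.8 m/s² × 77 m = 1.026×10^6 Pa = 1.026 MPa
serpentinite: 2567 kg/m³ × 9.8 m/s² × 600 m = 1.509×10^7 Pa = 15.09 MPa
dunite: 3267 kg/m³ × 9.8 m/s² × 28949 m = 9.268×10^8 Pa = 926.8 MPa
eclogite: 3430 kg/m³ × 9.8 m/s² × 6304 m = 2.119×10^8 Pa = 211.9 MPa
Total = 1.026 + 15.09 + 926.8 + 211.9 = 1154.9 MPa

1150 MPa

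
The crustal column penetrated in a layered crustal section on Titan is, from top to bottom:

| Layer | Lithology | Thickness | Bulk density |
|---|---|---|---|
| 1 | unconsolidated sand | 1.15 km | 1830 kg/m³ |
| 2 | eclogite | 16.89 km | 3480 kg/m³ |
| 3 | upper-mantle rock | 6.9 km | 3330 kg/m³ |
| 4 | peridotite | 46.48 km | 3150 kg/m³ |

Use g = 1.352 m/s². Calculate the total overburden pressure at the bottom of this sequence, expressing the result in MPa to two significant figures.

310 MPa

unconsolidated sand: 1830 kg/m³ × 1.352 m/s² × 1150 m = 2.845×10^6 Pa = 2.845 MPa
eclogite: 3480 kg/m³ × 1.352 m/s² × 16890 m = 7.947×10^7 Pa = 79.47 MPa
upper-mantle rock: 3330 kg/m³ × 1.352 m/s² × 6900 m = 3.106×10^7 Pa = 31.06 MPa
peridotite: 3150 kg/m³ × 1.352 m/s² × 46480 m = 1.979×10^8 Pa = 197.9 MPa
Total = 2.845 + 79.47 + 31.06 + 197.9 = 311.33 MPa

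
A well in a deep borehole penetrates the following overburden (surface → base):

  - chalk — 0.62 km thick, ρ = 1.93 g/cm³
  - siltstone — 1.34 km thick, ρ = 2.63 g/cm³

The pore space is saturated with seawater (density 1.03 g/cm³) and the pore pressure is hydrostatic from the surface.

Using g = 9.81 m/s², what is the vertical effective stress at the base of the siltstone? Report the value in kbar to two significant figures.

0.27 kbar

Overburden (lithostatic) stress σ_v:
chalk: 1930 kg/m³ × 9.81 m/s² × 620 m = 1.174×10^7 Pa = 11.74 MPa
siltstone: 2630 kg/m³ × 9.81 m/s² × 1340 m = 3.457×10^7 Pa = 34.57 MPa
Total = 11.74 + 34.57 = 46.311 MPa
Pore pressure P_p = 1030 kg/m³ × 9.81 m/s² × 1960 m = 1.980×10^7 Pa = 19.80 MPa
Effective stress σ' = σ_v − P_p = 46.31 − 19.80 = 26.507 MPa = 0.26507 kbar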